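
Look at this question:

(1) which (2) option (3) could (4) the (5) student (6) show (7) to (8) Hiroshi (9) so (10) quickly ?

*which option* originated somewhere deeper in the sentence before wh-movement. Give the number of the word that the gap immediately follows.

6

Before movement: The student could show which option to Hiroshi so quickly.
'which option' is the direct object of 'show'. It moves to the left edge, and the trace sits right after 'show':
Which option could the student show ___ to Hiroshi so quickly?
'show' is word 6.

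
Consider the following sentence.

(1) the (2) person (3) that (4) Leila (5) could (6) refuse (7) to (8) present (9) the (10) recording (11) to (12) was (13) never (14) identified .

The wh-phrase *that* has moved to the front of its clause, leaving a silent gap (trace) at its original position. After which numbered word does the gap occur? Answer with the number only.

'that' is the object of the preposition 'to' (recipient of 'present'). Wh-movement fronts it, leaving a gap right after 'to':
The person that Leila could refuse to present the recording to ___ was never identified.
'to' is word 11.

11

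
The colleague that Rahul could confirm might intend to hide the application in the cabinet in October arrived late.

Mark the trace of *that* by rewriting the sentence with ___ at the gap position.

'that' is the subject of the clause embedded under 'confirm'. The gap is right after 'confirm'.

The colleague that Rahul could confirm ___ might intend to hide the application in the cabinet in October arrived late.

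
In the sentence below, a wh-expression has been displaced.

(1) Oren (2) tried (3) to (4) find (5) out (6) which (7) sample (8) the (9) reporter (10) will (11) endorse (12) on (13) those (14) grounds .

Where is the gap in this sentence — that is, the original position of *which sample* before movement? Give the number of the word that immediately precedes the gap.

11

In situ: The reporter will endorse which sample on those grounds.
The filler 'which sample' is interpreted as the direct object of 'endorse'. Wh-movement fronts it, leaving a gap right after 'endorse':
Oren tried to find out which sample the reporter will endorse ___ on those grounds.
'endorse' is word 11.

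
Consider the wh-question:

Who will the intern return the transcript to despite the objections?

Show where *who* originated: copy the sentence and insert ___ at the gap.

Who will the intern return the transcript to ___ despite the objections?

Underlying clause: The intern will return the transcript to who despite the objections.
'who' functions as the object of the preposition 'to' (recipient of 'return'). The gap is right after 'to'.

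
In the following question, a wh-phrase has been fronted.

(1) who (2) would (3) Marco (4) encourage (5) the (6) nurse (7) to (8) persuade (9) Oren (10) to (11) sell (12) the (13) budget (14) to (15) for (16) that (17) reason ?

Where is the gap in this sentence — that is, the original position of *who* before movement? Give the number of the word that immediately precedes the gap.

Underlying clause: Marco would encourage the nurse to persuade Oren to sell the budget to who for that reason.
The filler 'who' is interpreted as the object of the preposition 'to' (recipient of 'sell'). It moves to the left edge, and the trace sits right after 'to':
Who would Marco encourage the nurse to persuade Oren to sell the budget to ___ for that reason?
'to' is word 14.

14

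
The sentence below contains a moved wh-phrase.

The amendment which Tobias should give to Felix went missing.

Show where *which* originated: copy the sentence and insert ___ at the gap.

The amendment which Tobias should give ___ to Felix went missing.

The filler 'which' is interpreted as the direct object of 'give'. The gap is right after 'give'.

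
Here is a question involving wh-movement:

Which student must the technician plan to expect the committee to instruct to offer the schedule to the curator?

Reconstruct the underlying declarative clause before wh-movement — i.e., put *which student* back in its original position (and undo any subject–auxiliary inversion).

The technician must plan to expect the committee to instruct which student to offer the schedule to the curator.

The filler 'which student' is interpreted as the direct object of 'instruct'. Fronting leaves a gap immediately after 'instruct':
Which student must the technician plan to expect the committee to instruct ___ to offer the schedule to the curator?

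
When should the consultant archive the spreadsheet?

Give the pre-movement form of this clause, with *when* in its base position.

The consultant should archive the spreadsheet when.

'when' functions as the temporal adjunct. Fronting leaves a gap immediately after 'spreadsheet':
When should the consultant archive the spreadsheet ___?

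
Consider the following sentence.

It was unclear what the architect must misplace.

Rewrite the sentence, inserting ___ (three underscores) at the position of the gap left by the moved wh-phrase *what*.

It was unclear what the architect must misplace ___.

In situ: The architect must misplace what.
The filler 'what' is interpreted as the direct object of 'misplace'. The gap is right after 'misplace'.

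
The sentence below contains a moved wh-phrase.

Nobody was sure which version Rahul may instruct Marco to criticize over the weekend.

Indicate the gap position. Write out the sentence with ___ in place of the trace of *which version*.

Before movement: Rahul may instruct Marco to criticize which version over the weekend.
'which version' functions as the direct object of 'criticize'. The gap is right after 'criticize'.

Nobody was sure which version Rahul may instruct Marco to criticize ___ over the weekend.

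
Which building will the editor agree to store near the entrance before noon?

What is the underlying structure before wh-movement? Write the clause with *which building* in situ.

'which building' functions as the direct object of 'store'. Wh-movement fronts it, leaving a gap right after 'store':
Which building will the editor agree to store ___ near the entrance before noon?

The editor will agree to store which building near the entrance before noon.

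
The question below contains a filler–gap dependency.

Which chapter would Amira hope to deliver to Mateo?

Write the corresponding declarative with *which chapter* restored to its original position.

Amira would hope to deliver which chapter to Mateo.

'which chapter' is the direct object of 'deliver'. Wh-movement fronts it, leaving a gap right after 'deliver':
Which chapter would Amira hope to deliver ___ to Mateo?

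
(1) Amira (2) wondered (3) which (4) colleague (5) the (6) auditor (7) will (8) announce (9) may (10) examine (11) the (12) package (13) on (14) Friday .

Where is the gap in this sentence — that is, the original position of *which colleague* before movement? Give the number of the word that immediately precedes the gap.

8

Before movement: The auditor will announce which colleague may examine the package on Friday.
'which colleague' functions as the subject of the clause embedded under 'announce'. Wh-movement fronts it, leaving a gap right after 'announce':
Amira wondered which colleague the auditor will announce ___ may examine the package on Friday.
'announce' is word 8.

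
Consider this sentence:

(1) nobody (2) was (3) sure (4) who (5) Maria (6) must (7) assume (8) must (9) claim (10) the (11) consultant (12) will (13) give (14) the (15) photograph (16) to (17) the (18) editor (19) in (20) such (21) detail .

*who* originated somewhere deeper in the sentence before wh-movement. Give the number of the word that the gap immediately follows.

7

Underlying clause: Maria must assume who must claim the consultant will give the photograph to the editor in such detail.
'who' functions as the subject of the clause embedded under 'assume'. It moves to the left edge, and the trace sits right after 'assume':
Nobody was sure who Maria must assume ___ must claim the consultant will give the photograph to the editor in such detail.
'assume' is word 7.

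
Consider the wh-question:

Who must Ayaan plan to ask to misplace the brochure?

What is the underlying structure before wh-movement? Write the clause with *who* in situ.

'who' functions as the direct object of 'ask'. Fronting leaves a gap immediately after 'ask':
Who must Ayaan plan to ask ___ to misplace the brochure?

Ayaan must plan to ask who to misplace the brochure.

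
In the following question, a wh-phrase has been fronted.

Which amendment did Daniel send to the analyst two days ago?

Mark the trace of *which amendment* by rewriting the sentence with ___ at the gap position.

Which amendment did Daniel send ___ to the analyst two days ago?

In situ: Daniel did send which amendment to the analyst two days ago.
'which amendment' is the direct object of 'send'. The gap is right after 'send'.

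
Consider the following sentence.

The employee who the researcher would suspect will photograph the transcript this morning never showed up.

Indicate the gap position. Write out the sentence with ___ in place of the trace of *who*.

The filler 'who' is interpreted as the subject of the clause embedded under 'suspect'. The gap is right after 'suspect'.

The employee who the researcher would suspect ___ will photograph the transcript this morning never showed up.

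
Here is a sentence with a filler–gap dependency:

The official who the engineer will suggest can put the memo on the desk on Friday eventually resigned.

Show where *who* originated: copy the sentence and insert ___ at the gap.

The official who the engineer will suggest ___ can put the memo on the desk on Friday eventually resigned.

The filler 'who' is interpreted as the subject of the clause embedded under 'suggest'. The gap is right after 'suggest'.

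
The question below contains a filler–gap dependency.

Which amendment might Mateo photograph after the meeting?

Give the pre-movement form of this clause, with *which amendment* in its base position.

Mateo might photograph which amendment after the meeting.

The filler 'which amendment' is interpreted as the direct object of 'photograph'. Wh-movement fronts it, leaving a gap right after 'photograph':
Which amendment might Mateo photograph ___ after the meeting?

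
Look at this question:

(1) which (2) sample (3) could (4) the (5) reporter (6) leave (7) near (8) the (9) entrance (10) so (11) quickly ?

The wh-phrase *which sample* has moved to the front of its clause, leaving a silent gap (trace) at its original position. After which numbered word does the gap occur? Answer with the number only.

6

Underlying clause: The reporter could leave which sample near the entrance so quickly.
'which sample' functions as the direct object of 'leave'. Fronting leaves a gap immediately after 'leave':
Which sample could the reporter leave ___ near the entrance so quickly?
'leave' is word 6.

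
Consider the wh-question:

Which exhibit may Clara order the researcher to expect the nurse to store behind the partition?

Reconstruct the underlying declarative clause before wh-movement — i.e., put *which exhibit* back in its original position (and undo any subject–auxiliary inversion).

Clara may order the researcher to expect the nurse to store which exhibit behind the partition.

'which exhibit' is the direct object of 'store'. It moves to the left edge, and the trace sits right after 'store':
Which exhibit may Clara order the researcher to expect the nurse to store ___ behind the partition?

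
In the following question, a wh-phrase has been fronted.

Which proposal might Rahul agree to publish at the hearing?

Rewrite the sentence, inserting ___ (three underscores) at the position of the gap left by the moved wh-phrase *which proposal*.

Underlying clause: Rahul might agree to publish which proposal at the hearing.
'which proposal' is the direct object of 'publish'. The gap is right after 'publish'.

Which proposal might Rahul agree to publish ___ at the hearing?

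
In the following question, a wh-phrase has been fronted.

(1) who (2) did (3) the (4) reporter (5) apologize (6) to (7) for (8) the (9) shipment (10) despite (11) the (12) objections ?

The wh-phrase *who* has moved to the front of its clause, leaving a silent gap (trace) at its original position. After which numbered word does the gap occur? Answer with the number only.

6

Pre-movement form: The reporter did apologize to who for the shipment despite the objections.
'who' is the object of the preposition 'to'. It moves to the left edge, and the trace sits right after 'to':
Who did the reporter apologize to ___ for the shipment despite the objections?
'to' is word 6.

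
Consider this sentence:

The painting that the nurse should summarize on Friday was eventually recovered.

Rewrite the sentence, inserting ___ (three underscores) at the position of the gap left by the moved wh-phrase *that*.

The filler 'that' is interpreted as the direct object of 'summarize'. The gap is right after 'summarize'.

The painting that the nurse should summarize ___ on Friday was eventually recovered.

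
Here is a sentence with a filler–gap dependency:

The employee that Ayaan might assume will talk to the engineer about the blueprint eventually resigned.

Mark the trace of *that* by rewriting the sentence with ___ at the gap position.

The employee that Ayaan might assume ___ will talk to the engineer about the blueprint eventually resigned.

'that' functions as the subject of the clause embedded under 'assume'. The gap is right after 'assume'.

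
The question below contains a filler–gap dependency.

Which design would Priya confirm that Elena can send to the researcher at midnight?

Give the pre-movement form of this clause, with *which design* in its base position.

'which design' functions as the direct object of 'send'. It moves to the left edge, and the trace sits right after 'send':
Which design would Priya confirm that Elena can send ___ to the researcher at midnight?

Priya would confirm that Elena can send which design to the researcher at midnight.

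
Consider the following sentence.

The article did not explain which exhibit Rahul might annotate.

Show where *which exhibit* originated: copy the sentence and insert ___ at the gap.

The article did not explain which exhibit Rahul might annotate ___.

Underlying clause: Rahul might annotate which exhibit.
'which exhibit' functions as the direct object of 'annotate'. The gap is right after 'annotate'.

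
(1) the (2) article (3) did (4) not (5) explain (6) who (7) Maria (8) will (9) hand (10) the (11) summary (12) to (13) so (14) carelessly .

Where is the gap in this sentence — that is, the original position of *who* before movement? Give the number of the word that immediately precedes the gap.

Underlying clause: Maria will hand the summary to who so carelessly.
'who' functions as the object of the preposition 'to' (recipient of 'hand'). Fronting leaves a gap immediately after 'to':
The article did not explain who Maria will hand the summary to ___ so carelessly.
'to' is word 12.

12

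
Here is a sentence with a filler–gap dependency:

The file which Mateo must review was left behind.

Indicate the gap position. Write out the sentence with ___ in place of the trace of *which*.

The file which Mateo must review ___ was left behind.

The filler 'which' is interpreted as the direct object of 'review'. The gap is right after 'review'.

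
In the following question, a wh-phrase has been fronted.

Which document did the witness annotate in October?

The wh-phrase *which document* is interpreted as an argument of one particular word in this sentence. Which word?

Pre-movement form: The witness did annotate which document in October.
'which document' functions as the direct object of 'annotate'. It moves to the left edge, and the trace sits right after 'annotate':
Which document did the witness annotate ___ in October?

annotate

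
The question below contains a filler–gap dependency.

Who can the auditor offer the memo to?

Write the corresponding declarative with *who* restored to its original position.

The auditor can offer the memo to who.

'who' is the object of the preposition 'to' (recipient of 'offer'). Fronting leaves a gap immediately after 'to':
Who can the auditor offer the memo to ___?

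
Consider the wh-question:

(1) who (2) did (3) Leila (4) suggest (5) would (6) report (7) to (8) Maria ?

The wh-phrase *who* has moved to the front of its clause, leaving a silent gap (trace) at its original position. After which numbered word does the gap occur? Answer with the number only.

4

In situ: Leila did suggest who would report to Maria.
'who' functions as the subject of the clause embedded under 'suggest'. Wh-movement fronts it, leaving a gap right after 'suggest':
Who did Leila suggest ___ would report to Maria?
'suggest' is word 4.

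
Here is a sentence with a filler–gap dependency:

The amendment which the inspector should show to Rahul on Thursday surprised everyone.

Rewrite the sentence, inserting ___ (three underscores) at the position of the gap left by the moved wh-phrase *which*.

'which' is the direct object of 'show'. The gap is right after 'show'.

The amendment which the inspector should show ___ to Rahul on Thursday surprised everyone.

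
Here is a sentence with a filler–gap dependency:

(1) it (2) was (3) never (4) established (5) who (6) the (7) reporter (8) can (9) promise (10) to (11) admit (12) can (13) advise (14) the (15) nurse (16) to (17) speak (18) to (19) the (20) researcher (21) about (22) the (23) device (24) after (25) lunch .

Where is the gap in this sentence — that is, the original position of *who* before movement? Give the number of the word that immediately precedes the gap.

In situ: The reporter can promise to admit who can advise the nurse to speak to the researcher about the device after lunch.
'who' functions as the subject of the clause embedded under 'admit'. It moves to the left edge, and the trace sits right after 'admit':
It was never established who the reporter can promise to admit ___ can advise the nurse to speak to the researcher about the device after lunch.
'admit' is word 11.

11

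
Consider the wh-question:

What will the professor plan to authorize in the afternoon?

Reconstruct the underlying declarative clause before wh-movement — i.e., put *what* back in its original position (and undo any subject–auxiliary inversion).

The professor will plan to authorize what in the afternoon.

'what' functions as the direct object of 'authorize'. Wh-movement fronts it, leaving a gap right after 'authorize':
What will the professor plan to authorize ___ in the afternoon?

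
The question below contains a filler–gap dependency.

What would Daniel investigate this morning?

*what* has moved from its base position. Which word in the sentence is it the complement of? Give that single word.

investigate

In situ: Daniel would investigate what this morning.
The filler 'what' is interpreted as the direct object of 'investigate'. Wh-movement fronts it, leaving a gap right after 'investigate':
What would Daniel investigate ___ this morning?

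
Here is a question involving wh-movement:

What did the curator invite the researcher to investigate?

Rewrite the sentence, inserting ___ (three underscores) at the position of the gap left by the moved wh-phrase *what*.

What did the curator invite the researcher to investigate ___?

Underlying clause: The curator did invite the researcher to investigate what.
'what' is the direct object of 'investigate'. The gap is right after 'investigate'.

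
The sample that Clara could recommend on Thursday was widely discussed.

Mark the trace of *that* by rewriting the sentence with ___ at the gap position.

'that' functions as the direct object of 'recommend'. The gap is right after 'recommend'.

The sample that Clara could recommend ___ on Thursday was widely discussed.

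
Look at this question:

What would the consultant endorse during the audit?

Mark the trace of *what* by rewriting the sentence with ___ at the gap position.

Pre-movement form: The consultant would endorse what during the audit.
The filler 'what' is interpreted as the direct object of 'endorse'. The gap is right after 'endorse'.

What would the consultant endorse ___ during the audit?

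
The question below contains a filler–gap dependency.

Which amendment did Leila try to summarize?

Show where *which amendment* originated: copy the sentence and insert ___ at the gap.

In situ: Leila did try to summarize which amendment.
The filler 'which amendment' is interpreted as the direct object of 'summarize'. The gap is right after 'summarize'.

Which amendment did Leila try to summarize ___?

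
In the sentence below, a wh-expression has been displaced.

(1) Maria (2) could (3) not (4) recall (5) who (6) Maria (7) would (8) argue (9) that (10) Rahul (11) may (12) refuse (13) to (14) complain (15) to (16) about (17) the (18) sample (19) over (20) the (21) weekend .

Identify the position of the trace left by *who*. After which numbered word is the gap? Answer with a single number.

Underlying clause: Maria would argue that Rahul may refuse to complain to who about the sample over the weekend.
The filler 'who' is interpreted as the object of the preposition 'to'. It moves to the left edge, and the trace sits right after 'to':
Maria could not recall who Maria would argue that Rahul may refuse to complain to ___ about the sample over the weekend.
'to' is word 15.

15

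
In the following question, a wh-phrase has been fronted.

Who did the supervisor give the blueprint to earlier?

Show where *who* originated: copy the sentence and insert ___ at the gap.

In situ: The supervisor did give the blueprint to who earlier.
'who' functions as the object of the preposition 'to' (recipient of 'give'). The gap is right after 'to'.

Who did the supervisor give the blueprint to ___ earlier?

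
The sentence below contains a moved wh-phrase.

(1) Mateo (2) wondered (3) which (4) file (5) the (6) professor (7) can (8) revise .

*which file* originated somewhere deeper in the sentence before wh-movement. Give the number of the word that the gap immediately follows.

In situ: The professor can revise which file.
'which file' is the direct object of 'revise'. Fronting leaves a gap immediately after 'revise':
Mateo wondered which file the professor can revise ___.
'revise' is word 8.

8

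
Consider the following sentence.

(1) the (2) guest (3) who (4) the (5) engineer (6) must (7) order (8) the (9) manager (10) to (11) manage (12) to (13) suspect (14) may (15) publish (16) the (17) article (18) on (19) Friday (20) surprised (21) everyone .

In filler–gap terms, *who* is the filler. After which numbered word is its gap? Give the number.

13

'who' is the subject of the clause embedded under 'suspect'. It moves to the left edge, and the trace sits right after 'suspect':
The guest who the engineer must order the manager to manage to suspect ___ may publish the article on Friday surprised everyone.
'suspect' is word 13.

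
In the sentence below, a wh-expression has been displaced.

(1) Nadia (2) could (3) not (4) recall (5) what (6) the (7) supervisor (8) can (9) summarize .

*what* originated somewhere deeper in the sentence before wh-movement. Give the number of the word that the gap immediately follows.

9

In situ: The supervisor can summarize what.
'what' is the direct object of 'summarize'. Wh-movement fronts it, leaving a gap right after 'summarize':
Nadia could not recall what the supervisor can summarize ___.
'summarize' is word 9.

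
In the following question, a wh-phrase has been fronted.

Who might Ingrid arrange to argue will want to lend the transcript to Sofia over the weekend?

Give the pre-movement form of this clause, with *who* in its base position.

Ingrid might arrange to argue who will want to lend the transcript to Sofia over the weekend.

'who' functions as the subject of the clause embedded under 'argue'. Wh-movement fronts it, leaving a gap right after 'argue':
Who might Ingrid arrange to argue ___ will want to lend the transcript to Sofia over the weekend?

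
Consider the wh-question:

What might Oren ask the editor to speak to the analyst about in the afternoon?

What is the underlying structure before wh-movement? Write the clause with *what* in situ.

Oren might ask the editor to speak to the analyst about what in the afternoon.

'what' functions as the object of the preposition 'about'. Wh-movement fronts it, leaving a gap right after 'about':
What might Oren ask the editor to speak to the analyst about ___ in the afternoon?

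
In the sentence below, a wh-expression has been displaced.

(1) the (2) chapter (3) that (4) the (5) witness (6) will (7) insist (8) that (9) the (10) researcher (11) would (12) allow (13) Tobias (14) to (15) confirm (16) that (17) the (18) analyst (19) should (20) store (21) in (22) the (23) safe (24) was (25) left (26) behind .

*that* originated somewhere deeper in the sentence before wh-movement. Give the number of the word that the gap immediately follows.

'that' is the direct object of 'store'. Wh-movement fronts it, leaving a gap right after 'store':
The chapter that the witness will insist that the researcher would allow Tobias to confirm that the analyst should store ___ in the safe was left behind.
'store' is word 20.

20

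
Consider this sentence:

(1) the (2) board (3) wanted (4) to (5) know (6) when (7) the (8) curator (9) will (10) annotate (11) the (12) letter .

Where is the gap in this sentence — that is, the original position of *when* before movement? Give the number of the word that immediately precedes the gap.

12

Underlying clause: The curator will annotate the letter when.
'when' is the temporal adjunct. Wh-movement fronts it, leaving a gap right after 'letter':
The board wanted to know when the curator will annotate the letter ___.
'letter' is word 12.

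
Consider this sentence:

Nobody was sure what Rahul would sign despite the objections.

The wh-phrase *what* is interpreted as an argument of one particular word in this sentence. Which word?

Underlying clause: Rahul would sign what despite the objections.
'what' is the direct object of 'sign'. Fronting leaves a gap immediately after 'sign':
Nobody was sure what Rahul would sign ___ despite the objections.

sign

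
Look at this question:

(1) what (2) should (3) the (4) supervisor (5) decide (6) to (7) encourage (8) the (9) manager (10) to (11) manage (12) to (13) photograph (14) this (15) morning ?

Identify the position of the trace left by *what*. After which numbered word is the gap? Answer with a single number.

13

In situ: The supervisor should decide to encourage the manager to manage to photograph what this morning.
'what' is the direct object of 'photograph'. Wh-movement fronts it, leaving a gap right after 'photograph':
What should the supervisor decide to encourage the manager to manage to photograph ___ this morning?
'photograph' is word 13.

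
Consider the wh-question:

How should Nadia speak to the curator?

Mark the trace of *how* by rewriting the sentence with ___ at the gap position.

In situ: Nadia should speak to the curator how.
The filler 'how' is interpreted as the manner adjunct. The gap is right after 'curator'.

How should Nadia speak to the curator ___?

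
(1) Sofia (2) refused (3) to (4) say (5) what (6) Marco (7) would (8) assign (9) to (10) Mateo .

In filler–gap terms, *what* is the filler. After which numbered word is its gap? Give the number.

Before movement: Marco would assign what to Mateo.
'what' is the direct object of 'assign'. Fronting leaves a gap immediately after 'assign':
Sofia refused to say what Marco would assign ___ to Mateo.
'assign' is word 8.

8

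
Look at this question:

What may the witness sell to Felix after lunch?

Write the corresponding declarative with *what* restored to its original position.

The filler 'what' is interpreted as the direct object of 'sell'. Fronting leaves a gap immediately after 'sell':
What may the witness sell ___ to Felix after lunch?

The witness may sell what to Felix after lunch.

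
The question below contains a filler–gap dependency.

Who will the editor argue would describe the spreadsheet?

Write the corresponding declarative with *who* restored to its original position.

The editor will argue who would describe the spreadsheet.

'who' functions as the subject of the clause embedded under 'argue'. It moves to the left edge, and the trace sits right after 'argue':
Who will the editor argue ___ would describe the spreadsheet?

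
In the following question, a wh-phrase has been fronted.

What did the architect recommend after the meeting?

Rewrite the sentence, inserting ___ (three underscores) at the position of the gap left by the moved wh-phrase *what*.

Underlying clause: The architect did recommend what after the meeting.
'what' is the direct object of 'recommend'. The gap is right after 'recommend'.

What did the architect recommend ___ after the meeting?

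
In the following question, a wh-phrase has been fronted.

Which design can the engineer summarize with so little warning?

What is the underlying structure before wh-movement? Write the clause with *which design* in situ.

'which design' functions as the direct object of 'summarize'. It moves to the left edge, and the trace sits right after 'summarize':
Which design can the engineer summarize ___ with so little warning?

The engineer can summarize which design with so little warning.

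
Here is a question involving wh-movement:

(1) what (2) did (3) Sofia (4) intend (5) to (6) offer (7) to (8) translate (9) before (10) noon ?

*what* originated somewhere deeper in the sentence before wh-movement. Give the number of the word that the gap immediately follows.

8

In situ: Sofia did intend to offer to translate what before noon.
'what' is the direct object of 'translate'. Wh-movement fronts it, leaving a gap right after 'translate':
What did Sofia intend to offer to translate ___ before noon?
'translate' is word 8.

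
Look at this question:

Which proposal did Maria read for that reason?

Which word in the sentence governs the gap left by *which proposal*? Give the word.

read

In situ: Maria did read which proposal for that reason.
'which proposal' is the direct object of 'read'. Wh-movement fronts it, leaving a gap right after 'read':
Which proposal did Maria read ___ for that reason?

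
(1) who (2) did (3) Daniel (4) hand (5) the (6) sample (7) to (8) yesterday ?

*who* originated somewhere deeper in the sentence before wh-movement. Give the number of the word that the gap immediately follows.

Pre-movement form: Daniel did hand the sample to who yesterday.
'who' functions as the object of the preposition 'to' (recipient of 'hand'). Wh-movement fronts it, leaving a gap right after 'to':
Who did Daniel hand the sample to ___ yesterday?
'to' is word 7.

7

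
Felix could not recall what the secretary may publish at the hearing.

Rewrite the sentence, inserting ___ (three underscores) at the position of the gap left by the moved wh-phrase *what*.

Felix could not recall what the secretary may publish ___ at the hearing.

In situ: The secretary may publish what at the hearing.
'what' functions as the direct object of 'publish'. The gap is right after 'publish'.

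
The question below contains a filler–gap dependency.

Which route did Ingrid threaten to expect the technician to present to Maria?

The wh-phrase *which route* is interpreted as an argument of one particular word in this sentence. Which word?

Underlying clause: Ingrid did threaten to expect the technician to present which route to Maria.
The filler 'which route' is interpreted as the direct object of 'present'. Fronting leaves a gap immediately after 'present':
Which route did Ingrid threaten to expect the technician to present ___ to Maria?

present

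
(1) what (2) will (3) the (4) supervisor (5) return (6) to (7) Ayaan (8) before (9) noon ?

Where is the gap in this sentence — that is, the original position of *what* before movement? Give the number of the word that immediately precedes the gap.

Underlying clause: The supervisor will return what to Ayaan before noon.
The filler 'what' is interpreted as the direct object of 'return'. Fronting leaves a gap immediately after 'return':
What will the supervisor return ___ to Ayaan before noon?
'return' is word 5.

5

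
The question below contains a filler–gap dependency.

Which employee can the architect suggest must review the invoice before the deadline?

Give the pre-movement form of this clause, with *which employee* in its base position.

The architect can suggest which employee must review the invoice before the deadline.

'which employee' functions as the subject of the clause embedded under 'suggest'. Fronting leaves a gap immediately after 'suggest':
Which employee can the architect suggest ___ must review the invoice before the deadline?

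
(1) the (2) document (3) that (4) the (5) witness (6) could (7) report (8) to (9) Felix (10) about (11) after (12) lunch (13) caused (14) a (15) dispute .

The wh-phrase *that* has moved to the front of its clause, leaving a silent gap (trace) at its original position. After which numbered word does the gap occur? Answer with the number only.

10

'that' functions as the object of the preposition 'about'. Wh-movement fronts it, leaving a gap right after 'about':
The document that the witness could report to Felix about ___ after lunch caused a dispute.
'about' is word 10.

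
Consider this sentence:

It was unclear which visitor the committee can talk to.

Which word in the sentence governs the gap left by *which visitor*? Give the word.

to

Pre-movement form: The committee can talk to which visitor.
The filler 'which visitor' is interpreted as the object of the preposition 'to'. Wh-movement fronts it, leaving a gap right after 'to':
It was unclear which visitor the committee can talk to ___.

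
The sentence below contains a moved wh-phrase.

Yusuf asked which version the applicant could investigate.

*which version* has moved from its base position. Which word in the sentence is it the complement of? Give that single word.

investigate

Before movement: The applicant could investigate which version.
The filler 'which version' is interpreted as the direct object of 'investigate'. Fronting leaves a gap immediately after 'investigate':
Yusuf asked which version the applicant could investigate ___.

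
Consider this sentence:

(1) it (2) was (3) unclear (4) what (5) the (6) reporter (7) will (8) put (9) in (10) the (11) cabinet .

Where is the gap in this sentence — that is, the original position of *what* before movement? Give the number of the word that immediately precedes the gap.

In situ: The reporter will put what in the cabinet.
'what' is the direct object of 'put'. Wh-movement fronts it, leaving a gap right after 'put':
It was unclear what the reporter will put ___ in the cabinet.
'put' is word 8.

8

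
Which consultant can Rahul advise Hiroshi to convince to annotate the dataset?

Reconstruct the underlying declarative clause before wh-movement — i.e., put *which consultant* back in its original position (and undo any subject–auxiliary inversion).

'which consultant' functions as the direct object of 'convince'. Wh-movement fronts it, leaving a gap right after 'convince':
Which consultant can Rahul advise Hiroshi to convince ___ to annotate the dataset?

Rahul can advise Hiroshi to convince which consultant to annotate the dataset.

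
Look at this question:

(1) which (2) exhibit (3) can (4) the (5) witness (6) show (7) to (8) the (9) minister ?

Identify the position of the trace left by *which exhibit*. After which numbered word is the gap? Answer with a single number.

6

In situ: The witness can show which exhibit to the minister.
The filler 'which exhibit' is interpreted as the direct object of 'show'. Fronting leaves a gap immediately after 'show':
Which exhibit can the witness show ___ to the minister?
'show' is word 6.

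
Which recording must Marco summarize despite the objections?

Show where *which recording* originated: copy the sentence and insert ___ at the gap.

In situ: Marco must summarize which recording despite the objections.
'which recording' functions as the direct object of 'summarize'. The gap is right after 'summarize'.

Which recording must Marco summarize ___ despite the objections?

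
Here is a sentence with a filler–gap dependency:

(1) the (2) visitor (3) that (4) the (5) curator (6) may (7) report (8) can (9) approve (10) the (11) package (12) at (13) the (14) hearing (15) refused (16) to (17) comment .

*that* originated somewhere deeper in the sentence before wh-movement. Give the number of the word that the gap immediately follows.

7

The filler 'that' is interpreted as the subject of the clause embedded under 'report'. Wh-movement fronts it, leaving a gap right after 'report':
The visitor that the curator may report ___ can approve the package at the hearing refused to comment.
'report' is word 7.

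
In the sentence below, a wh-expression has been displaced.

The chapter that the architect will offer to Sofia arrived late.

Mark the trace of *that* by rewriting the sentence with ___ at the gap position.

The chapter that the architect will offer ___ to Sofia arrived late.

The filler 'that' is interpreted as the direct object of 'offer'. The gap is right after 'offer'.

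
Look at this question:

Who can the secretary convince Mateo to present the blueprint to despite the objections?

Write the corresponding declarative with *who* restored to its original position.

The filler 'who' is interpreted as the object of the preposition 'to' (recipient of 'present'). It moves to the left edge, and the trace sits right after 'to':
Who can the secretary convince Mateo to present the blueprint to ___ despite the objections?

The secretary can convince Mateo to present the blueprint to who despite the objections.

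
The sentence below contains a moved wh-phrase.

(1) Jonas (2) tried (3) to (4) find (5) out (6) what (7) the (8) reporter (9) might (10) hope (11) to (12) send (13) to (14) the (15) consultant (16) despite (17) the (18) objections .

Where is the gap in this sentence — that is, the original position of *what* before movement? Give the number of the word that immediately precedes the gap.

12

Pre-movement form: The reporter might hope to send what to the consultant despite the objections.
'what' is the direct object of 'send'. It moves to the left edge, and the trace sits right after 'send':
Jonas tried to find out what the reporter might hope to send ___ to the consultant despite the objections.
'send' is word 12.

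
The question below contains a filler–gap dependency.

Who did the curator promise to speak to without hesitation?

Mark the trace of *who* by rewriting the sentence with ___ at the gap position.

In situ: The curator did promise to speak to who without hesitation.
The filler 'who' is interpreted as the object of the preposition 'to'. The gap is right after 'to'.

Who did the curator promise to speak to ___ without hesitation?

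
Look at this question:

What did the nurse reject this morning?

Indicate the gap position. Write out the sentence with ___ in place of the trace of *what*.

What did the nurse reject ___ this morning?

Underlying clause: The nurse did reject what this morning.
'what' functions as the direct object of 'reject'. The gap is right after 'reject'.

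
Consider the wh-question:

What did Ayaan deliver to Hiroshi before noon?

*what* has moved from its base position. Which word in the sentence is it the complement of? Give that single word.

Underlying clause: Ayaan did deliver what to Hiroshi before noon.
'what' is the direct object of 'deliver'. Wh-movement fronts it, leaving a gap right after 'deliver':
What did Ayaan deliver ___ to Hiroshi before noon?

deliver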